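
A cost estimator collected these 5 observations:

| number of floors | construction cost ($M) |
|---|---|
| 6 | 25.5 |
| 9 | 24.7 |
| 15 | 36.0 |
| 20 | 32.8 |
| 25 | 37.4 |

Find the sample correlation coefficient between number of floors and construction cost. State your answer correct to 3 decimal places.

0.875

n = 5, Σx = 75, Σy = 156.4, Σxy = 2506.3, Σx² = 1367, Σy² = 5030.94
Sxx = Σx² − (Σx)²/n = 1367 − 1125 = 242
Sxy = Σxy − (Σx)(Σy)/n = 2506.3 − 2346 = 160.3
Syy = Σy² − (Σy)²/n = 5030.94 − 4892.192 = 138.748
r = Sxy/√(Sxx·Syy) = 160.3/√(33577.016) = 160.3/183.240323 = 0.874807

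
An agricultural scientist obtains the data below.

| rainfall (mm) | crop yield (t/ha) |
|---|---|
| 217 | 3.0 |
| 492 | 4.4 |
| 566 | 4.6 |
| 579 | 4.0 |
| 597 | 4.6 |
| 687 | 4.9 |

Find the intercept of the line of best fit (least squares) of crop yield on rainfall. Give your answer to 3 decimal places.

2.223

n = 6, Σx = 3138, Σy = 25.5, Σxy = 13847.9, Σx² = 1773128
Sxx = Σx² − (Σx)²/n = 1773128 − 1641174 = 131954
Sxy = Σxy − (Σx)(Σy)/n = 13847.9 − 13336.5 = 511.4
b = Sxy/Sxx = 511.4/131954 = 0.003876
a = ȳ − b·x̄ = 4.25 − 0.003876·523 = 2.223065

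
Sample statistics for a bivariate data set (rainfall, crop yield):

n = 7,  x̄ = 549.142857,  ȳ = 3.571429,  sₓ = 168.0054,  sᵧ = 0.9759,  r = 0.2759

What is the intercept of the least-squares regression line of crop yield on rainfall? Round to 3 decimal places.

b = r · sᵧ/sₓ = 0.2759 · 0.9759/168.0054 = 0.001603
a = ȳ − b·x̄ = 3.571429 − 0.001603·549.142857 = 2.691355

2.691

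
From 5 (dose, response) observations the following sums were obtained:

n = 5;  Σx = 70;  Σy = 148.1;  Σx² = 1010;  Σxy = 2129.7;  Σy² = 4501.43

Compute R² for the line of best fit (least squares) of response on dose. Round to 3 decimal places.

Sxx = Σx² − (Σx)²/n = 1010 − 980 = 30
Sxy = Σxy − (Σx)(Σy)/n = 2129.7 − 2073.4 = 56.3
Syy = Σy² − (Σy)²/n = 4501.43 − 4386.722 = 114.708
R² = Sxy²/(Sxx·Syy) = (56.3)²/(30·114.708) = 0.921089

0.921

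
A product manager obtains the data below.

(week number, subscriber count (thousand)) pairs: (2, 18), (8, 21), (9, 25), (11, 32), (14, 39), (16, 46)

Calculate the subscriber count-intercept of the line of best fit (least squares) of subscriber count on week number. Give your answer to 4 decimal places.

n = 6, Σx = 60, Σy = 181, Σxy = 2063, Σx² = 722
Sxx = Σx² − (Σx)²/n = 722 − 600 = 122
Sxy = Σxy − (Σx)(Σy)/n = 2063 − 1810 = 253
b = Sxy/Sxx = 253/122 = 2.073770
a = ȳ − b·x̄ = 30.166667 − 2.073770·10 = 9.428962

9.4290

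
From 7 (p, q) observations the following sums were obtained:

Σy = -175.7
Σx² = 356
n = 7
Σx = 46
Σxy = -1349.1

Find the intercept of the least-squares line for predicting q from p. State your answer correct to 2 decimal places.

Sxx = Σx² − (Σx)²/n = 356 − 302.285714 = 53.714286
Sxy = Σxy − (Σx)(Σy)/n = -1349.1 − (-1154.6) = -194.5
b = Sxy/Sxx = -194.5/53.714286 = -3.621011
a = ȳ − b·x̄ = -25.1 − (-3.621011)·6.571429 = -1.304787

-1.30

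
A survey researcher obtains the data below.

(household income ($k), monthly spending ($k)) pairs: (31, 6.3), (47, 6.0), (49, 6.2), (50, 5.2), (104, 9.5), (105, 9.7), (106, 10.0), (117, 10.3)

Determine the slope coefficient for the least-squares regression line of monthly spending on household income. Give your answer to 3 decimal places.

0.059

n = 8, Σx = 609, Σy = 63.2, Σxy = 5312.7, Σx² = 54837
Sxx = Σx² − (Σx)²/n = 54837 − 46360.125 = 8476.875
Sxy = Σxy − (Σx)(Σy)/n = 5312.7 − 4811.1 = 501.6
b = Sxy/Sxx = 501.6/8476.875 = 0.059173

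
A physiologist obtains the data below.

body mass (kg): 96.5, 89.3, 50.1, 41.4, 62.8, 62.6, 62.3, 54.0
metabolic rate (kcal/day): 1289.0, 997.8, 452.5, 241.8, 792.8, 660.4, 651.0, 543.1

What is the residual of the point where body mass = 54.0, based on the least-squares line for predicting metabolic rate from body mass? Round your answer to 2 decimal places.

n = 8, Σx = 519, Σy = 5628.4, Σxy = 407186.39, Σx² = 36170.6
Sxx = Σx² − (Σx)²/n = 36170.6 − 33670.125 = 2500.475
Sxy = Σxy − (Σx)(Σy)/n = 407186.39 − 365142.45 = 42043.94
b = Sxy/Sxx = 42043.94/2500.475 = 16.814381
a = ȳ − b·x̄ = 703.55 − 16.814381·64.875 = -387.282985
ŷ(54.0) = -387.282985 + 16.814381·54 = 520.693604
residual = y − ŷ = 543.1 − 520.693604 = 22.406396

22.41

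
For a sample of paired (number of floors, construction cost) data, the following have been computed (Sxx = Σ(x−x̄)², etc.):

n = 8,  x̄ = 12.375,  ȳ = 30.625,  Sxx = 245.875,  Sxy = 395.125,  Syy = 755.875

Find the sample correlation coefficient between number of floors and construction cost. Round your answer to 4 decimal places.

r = Sxy/√(Sxx·Syy) = 395.125/√(185850.765625) = 395.125/431.104124 = 0.916542

0.9165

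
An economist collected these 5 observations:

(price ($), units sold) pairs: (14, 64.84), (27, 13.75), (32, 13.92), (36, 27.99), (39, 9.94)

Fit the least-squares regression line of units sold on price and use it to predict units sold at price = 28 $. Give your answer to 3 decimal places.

n = 5, Σx = 148, Σy = 130.44, Σxy = 3119.75, Σx² = 4766
Sxx = Σx² − (Σx)²/n = 4766 − 4380.8 = 385.2
Sxy = Σxy − (Σx)(Σy)/n = 3119.75 − 3861.024 = -741.274
b = Sxy/Sxx = -741.274/385.2 = -1.924387
a = ȳ − b·x̄ = 26.088 − (-1.924387)·29.6 = 83.049865
ŷ(28) = a + b·28 = 83.049865 + (-1.924387)·28 = 29.167020

29.167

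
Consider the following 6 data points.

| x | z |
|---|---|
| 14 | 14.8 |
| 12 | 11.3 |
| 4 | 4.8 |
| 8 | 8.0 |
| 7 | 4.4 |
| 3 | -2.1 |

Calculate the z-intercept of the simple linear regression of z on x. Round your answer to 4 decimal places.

n = 6, Σx = 48, Σy = 41.2, Σxy = 450.5, Σx² = 478
Sxx = Σx² − (Σx)²/n = 478 − 384 = 94
Sxy = Σxy − (Σx)(Σy)/n = 450.5 − 329.6 = 120.9
b = Sxy/Sxx = 120.9/94 = 1.286170
a = ȳ − b·x̄ = 6.866667 − 1.286170·8 = -3.422695

-3.4227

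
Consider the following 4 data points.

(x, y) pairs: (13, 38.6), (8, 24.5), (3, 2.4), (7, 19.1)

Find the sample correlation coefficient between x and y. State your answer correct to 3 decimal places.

n = 4, Σx = 31, Σy = 84.6, Σxy = 838.7, Σx² = 291, Σy² = 2460.78
Sxx = Σx² − (Σx)²/n = 291 − 240.25 = 50.75
Sxy = Σxy − (Σx)(Σy)/n = 838.7 − 655.65 = 183.05
Syy = Σy² − (Σy)²/n = 2460.78 − 1789.29 = 671.49
r = Sxy/√(Sxx·Syy) = 183.05/√(34078.1175) = 183.05/184.602593 = 0.991590

0.992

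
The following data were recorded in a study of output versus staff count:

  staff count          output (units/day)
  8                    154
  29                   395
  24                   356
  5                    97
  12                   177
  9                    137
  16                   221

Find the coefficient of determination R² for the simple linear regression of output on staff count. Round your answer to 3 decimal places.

0.985

n = 7, Σx = 103, Σy = 1537, Σxy = 28609, Σx² = 1987, Σy² = 414825
Sxx = Σx² − (Σx)²/n = 1987 − 1515.571429 = 471.428571
Sxy = Σxy − (Σx)(Σy)/n = 28609 − 22615.857143 = 5993.142857
Syy = Σy² − (Σy)²/n = 414825 − 337481.285714 = 77343.714286
R² = Sxy²/(Sxx·Syy) = (5993.142857)²/(471.428571·77343.714286) = 0.985073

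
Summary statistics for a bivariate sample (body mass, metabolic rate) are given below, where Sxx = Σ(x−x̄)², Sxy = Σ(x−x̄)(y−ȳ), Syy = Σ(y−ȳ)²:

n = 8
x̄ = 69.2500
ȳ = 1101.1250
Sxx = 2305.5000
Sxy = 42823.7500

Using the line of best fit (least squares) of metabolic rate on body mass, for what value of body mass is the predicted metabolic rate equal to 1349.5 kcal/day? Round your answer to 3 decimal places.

b = Sxy/Sxx = 42823.75/2305.5 = 18.574604
a = ȳ − b·x̄ = 1101.125 − 18.574604·69.25 = -185.166341
Set a + b·x = 1349.5: x = (1349.5 − (-185.166341)) / 18.574604 = 82.621752

82.622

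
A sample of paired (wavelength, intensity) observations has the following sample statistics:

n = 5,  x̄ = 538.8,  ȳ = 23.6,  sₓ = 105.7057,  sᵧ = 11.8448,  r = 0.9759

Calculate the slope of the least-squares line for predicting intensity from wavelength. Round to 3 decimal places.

b = r · sᵧ/sₓ = 0.9759 · 11.8448/105.7057 = 0.109354

0.109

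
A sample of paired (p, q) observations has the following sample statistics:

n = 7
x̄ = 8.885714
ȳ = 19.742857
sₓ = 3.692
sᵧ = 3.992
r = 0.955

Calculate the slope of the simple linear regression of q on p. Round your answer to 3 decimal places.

1.033

b = r · sᵧ/sₓ = 0.955 · 3.992/3.692 = 1.032600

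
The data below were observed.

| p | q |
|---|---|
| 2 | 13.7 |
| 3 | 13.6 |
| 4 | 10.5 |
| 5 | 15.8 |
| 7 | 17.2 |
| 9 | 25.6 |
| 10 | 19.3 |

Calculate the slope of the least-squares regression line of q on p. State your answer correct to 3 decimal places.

n = 7, Σx = 40, Σy = 115.7, Σxy = 733, Σx² = 284
Sxx = Σx² − (Σx)²/n = 284 − 228.571429 = 55.428571
Sxy = Σxy − (Σx)(Σy)/n = 733 − 661.142857 = 71.857143
b = Sxy/Sxx = 71.857143/55.428571 = 1.296392

1.296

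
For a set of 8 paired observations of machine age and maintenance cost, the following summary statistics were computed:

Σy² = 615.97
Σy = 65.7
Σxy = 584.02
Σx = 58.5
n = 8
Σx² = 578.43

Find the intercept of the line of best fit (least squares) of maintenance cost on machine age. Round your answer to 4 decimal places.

3.1843

Sxx = Σx² − (Σx)²/n = 578.43 − 427.78125 = 150.64875
Sxy = Σxy − (Σx)(Σy)/n = 584.02 − 480.43125 = 103.58875
b = Sxy/Sxx = 103.58875/150.64875 = 0.687618
a = ȳ − b·x̄ = 8.2125 − 0.687618·7.3125 = 3.184295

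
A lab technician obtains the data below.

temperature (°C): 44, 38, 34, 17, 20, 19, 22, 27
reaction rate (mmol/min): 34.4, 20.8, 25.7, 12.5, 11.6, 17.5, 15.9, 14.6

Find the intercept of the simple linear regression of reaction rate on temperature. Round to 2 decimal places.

0.33

n = 8, Σx = 221, Σy = 153, Σxy = 4698.8, Σx² = 6799
Sxx = Σx² − (Σx)²/n = 6799 − 6105.125 = 693.875
Sxy = Σxy − (Σx)(Σy)/n = 4698.8 − 4226.625 = 472.175
b = Sxy/Sxx = 472.175/693.875 = 0.680490
a = ȳ − b·x̄ = 19.125 − 0.680490·27.625 = 0.326464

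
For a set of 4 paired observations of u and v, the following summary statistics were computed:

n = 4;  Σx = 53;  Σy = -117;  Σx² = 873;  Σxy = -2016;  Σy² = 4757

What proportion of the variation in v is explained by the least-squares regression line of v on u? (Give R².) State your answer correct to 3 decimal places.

0.952

Sxx = Σx² − (Σx)²/n = 873 − 702.25 = 170.75
Sxy = Σxy − (Σx)(Σy)/n = -2016 − (-1550.25) = -465.75
Syy = Σy² − (Σy)²/n = 4757 − 3422.25 = 1334.75
R² = Sxy²/(Sxx·Syy) = (-465.75)²/(170.75·1334.75) = 0.951799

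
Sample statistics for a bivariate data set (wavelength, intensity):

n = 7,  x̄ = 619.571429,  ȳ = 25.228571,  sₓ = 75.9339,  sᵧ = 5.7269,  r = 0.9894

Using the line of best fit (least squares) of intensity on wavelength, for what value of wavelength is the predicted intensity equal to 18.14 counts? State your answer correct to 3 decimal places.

b = r · sᵧ/sₓ = 0.9894 · 5.7269/75.9339 = 0.074620
a = ȳ − b·x̄ = 25.228571 − 0.074620·619.571429 = -21.003908
Set a + b·x = 18.14: x = (18.14 − (-21.003908)) / 0.074620 = 524.575959

524.576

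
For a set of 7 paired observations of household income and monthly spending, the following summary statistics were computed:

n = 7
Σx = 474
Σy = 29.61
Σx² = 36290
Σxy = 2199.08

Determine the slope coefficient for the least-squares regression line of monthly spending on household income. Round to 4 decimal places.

0.0463

Sxx = Σx² − (Σx)²/n = 36290 − 32096.571429 = 4193.428571
Sxy = Σxy − (Σx)(Σy)/n = 2199.08 − 2005.02 = 194.06
b = Sxy/Sxx = 194.06/4193.428571 = 0.046277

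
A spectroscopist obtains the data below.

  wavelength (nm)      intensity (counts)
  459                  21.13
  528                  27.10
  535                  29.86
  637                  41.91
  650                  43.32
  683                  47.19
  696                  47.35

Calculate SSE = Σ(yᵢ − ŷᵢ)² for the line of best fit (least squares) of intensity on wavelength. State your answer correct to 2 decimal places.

4.34

n = 7, Σx = 4188, Σy = 257.86, Σxy = 160023.61, Σx² = 2554864, Σy² = 10174.4956
Sxx = Σx² − (Σx)²/n = 2554864 − 2505620.571429 = 49243.428571
Sxy = Σxy − (Σx)(Σy)/n = 160023.61 − 154273.954286 = 5749.655714
Syy = Σy² − (Σy)²/n = 10174.4956 − 9498.825657 = 675.669943
b = Sxy/Sxx = 5749.655714/49243.428571 = 0.116760
SSE = Syy − b·Sxy = 675.669943 − 0.116760·5749.655714 = 4.340960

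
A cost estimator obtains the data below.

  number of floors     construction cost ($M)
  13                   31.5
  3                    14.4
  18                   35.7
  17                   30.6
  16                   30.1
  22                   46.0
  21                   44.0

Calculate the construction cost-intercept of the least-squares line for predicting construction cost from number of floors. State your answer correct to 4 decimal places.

8.4827

n = 7, Σx = 110, Σy = 232.3, Σxy = 4033.1, Σx² = 1972
Sxx = Σx² − (Σx)²/n = 1972 − 1728.571429 = 243.428571
Sxy = Σxy − (Σx)(Σy)/n = 4033.1 − 3650.428571 = 382.671429
b = Sxy/Sxx = 382.671429/243.428571 = 1.572007
a = ȳ − b·x̄ = 33.185714 − 1.572007·15.714286 = 8.482746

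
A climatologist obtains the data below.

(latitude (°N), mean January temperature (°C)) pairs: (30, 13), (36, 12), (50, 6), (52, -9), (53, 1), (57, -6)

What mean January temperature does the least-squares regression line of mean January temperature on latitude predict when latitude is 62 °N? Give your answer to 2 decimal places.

-8.64

n = 6, Σx = 278, Σy = 17, Σxy = 365, Σx² = 13458
Sxx = Σx² − (Σx)²/n = 13458 − 12880.666667 = 577.333333
Sxy = Σxy − (Σx)(Σy)/n = 365 − 787.666667 = -422.666667
b = Sxy/Sxx = -422.666667/577.333333 = -0.732102
a = ȳ − b·x̄ = 2.833333 − (-0.732102)·46.333333 = 36.754042
ŷ(62) = a + b·62 = 36.754042 + (-0.732102)·62 = -8.636259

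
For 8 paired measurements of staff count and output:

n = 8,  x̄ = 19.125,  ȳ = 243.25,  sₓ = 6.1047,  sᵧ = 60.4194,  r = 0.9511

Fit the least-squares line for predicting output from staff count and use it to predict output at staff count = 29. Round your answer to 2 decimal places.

b = r · sᵧ/sₓ = 0.9511 · 60.4194/6.1047 = 9.413221
a = ȳ − b·x̄ = 243.25 − 9.413221·19.125 = 63.222145
ŷ(29) = a + b·29 = 63.222145 + 9.413221·29 = 336.205559

336.21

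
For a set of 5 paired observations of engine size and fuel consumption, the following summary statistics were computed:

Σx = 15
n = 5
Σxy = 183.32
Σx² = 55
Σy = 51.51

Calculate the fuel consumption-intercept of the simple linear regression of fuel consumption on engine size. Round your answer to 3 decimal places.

1.665

Sxx = Σx² − (Σx)²/n = 55 − 45 = 10
Sxy = Σxy − (Σx)(Σy)/n = 183.32 − 154.53 = 28.79
b = Sxy/Sxx = 28.79/10 = 2.879
a = ȳ − b·x̄ = 10.302 − 2.879·3 = 1.665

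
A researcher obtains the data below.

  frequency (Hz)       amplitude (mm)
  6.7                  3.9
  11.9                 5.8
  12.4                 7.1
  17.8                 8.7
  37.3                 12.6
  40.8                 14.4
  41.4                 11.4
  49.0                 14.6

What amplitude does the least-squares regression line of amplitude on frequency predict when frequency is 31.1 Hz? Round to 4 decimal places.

10.7340

n = 8, Σx = 217.3, Σy = 78.5, Σxy = 2582.91, Σx² = 7827.99
Sxx = Σx² − (Σx)²/n = 7827.99 − 5902.41125 = 1925.57875
Sxy = Σxy − (Σx)(Σy)/n = 2582.91 − 2132.25625 = 450.65375
b = Sxy/Sxx = 450.65375/1925.57875 = 0.234035
a = ȳ − b·x̄ = 9.8125 − 0.234035·27.1625 = 3.455511
ŷ(31.1) = a + b·31.1 = 3.455511 + 0.234035·31.1 = 10.734015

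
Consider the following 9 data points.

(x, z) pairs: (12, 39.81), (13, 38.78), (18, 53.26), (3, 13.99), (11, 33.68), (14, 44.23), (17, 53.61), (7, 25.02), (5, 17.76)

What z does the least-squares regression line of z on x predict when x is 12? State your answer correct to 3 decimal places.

38.013

n = 9, Σx = 100, Σy = 320.14, Σxy = 4147.52, Σx² = 1326
Sxx = Σx² − (Σx)²/n = 1326 − 1111.111111 = 214.888889
Sxy = Σxy − (Σx)(Σy)/n = 4147.52 − 3557.111111 = 590.408889
b = Sxy/Sxx = 590.408889/214.888889 = 2.747508
a = ȳ − b·x̄ = 35.571111 − 2.747508·11.111111 = 5.043247
ŷ(12) = a + b·12 = 5.043247 + 2.747508·12 = 38.013340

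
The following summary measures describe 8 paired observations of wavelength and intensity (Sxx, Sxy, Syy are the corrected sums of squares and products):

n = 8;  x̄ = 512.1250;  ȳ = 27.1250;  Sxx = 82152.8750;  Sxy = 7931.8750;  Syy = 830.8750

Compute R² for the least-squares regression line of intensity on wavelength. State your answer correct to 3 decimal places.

R² = Sxy²/(Sxx·Syy) = (7931.875)²/(82152.875·830.875) = 0.921708

0.922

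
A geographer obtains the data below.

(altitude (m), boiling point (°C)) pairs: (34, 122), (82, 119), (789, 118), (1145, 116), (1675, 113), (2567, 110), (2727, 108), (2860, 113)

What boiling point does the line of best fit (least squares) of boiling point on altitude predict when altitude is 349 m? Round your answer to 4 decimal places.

119.1960

n = 8, Σx = 11879, Σy = 919, Σxy = 1329169, Σx² = 26952669
Sxx = Σx² − (Σx)²/n = 26952669 − 17638830.125 = 9313838.875
Sxy = Σxy − (Σx)(Σy)/n = 1329169 − 1364600.125 = -35431.125
b = Sxy/Sxx = -35431.125/9313838.875 = -0.003804
a = ȳ − b·x̄ = 114.875 − (-0.003804)·1484.875 = 120.523669
ŷ(349) = a + b·349 = 120.523669 + (-0.003804)·349 = 119.196025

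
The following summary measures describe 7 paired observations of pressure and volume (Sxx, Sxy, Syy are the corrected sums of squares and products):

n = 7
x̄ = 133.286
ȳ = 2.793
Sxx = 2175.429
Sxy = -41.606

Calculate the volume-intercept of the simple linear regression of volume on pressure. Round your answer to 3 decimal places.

5.342

b = Sxy/Sxx = -41.606/2175.429 = -0.019125
a = ȳ − b·x̄ = 2.793 − (-0.019125)·133.286 = 5.342151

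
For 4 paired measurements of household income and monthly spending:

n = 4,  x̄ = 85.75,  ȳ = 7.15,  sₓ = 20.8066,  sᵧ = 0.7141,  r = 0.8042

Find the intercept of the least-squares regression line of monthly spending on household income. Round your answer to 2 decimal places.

b = r · sᵧ/sₓ = 0.8042 · 0.7141/20.8066 = 0.027601
a = ȳ − b·x̄ = 7.15 − 0.027601·85.75 = 4.783230

4.78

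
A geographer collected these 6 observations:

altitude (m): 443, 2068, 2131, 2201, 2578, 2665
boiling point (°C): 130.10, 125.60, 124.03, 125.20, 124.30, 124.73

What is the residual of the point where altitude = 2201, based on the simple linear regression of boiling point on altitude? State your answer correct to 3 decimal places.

n = 6, Σx = 12086, Σy = 753.96, Σxy = 1510099.08, Σx² = 27606744
Sxx = Σx² − (Σx)²/n = 27606744 − 24345232.666667 = 3261511.333333
Sxy = Σxy − (Σx)(Σy)/n = 1510099.08 − 1518726.76 = -8627.68
b = Sxy/Sxx = -8627.68/3261511.333333 = -0.002645
a = ȳ − b·x̄ = 125.66 − (-0.002645)·2014.333333 = 130.988518
ŷ(2201) = 130.988518 + (-0.002645)·2201 = 125.166210
residual = y − ŷ = 125.20 − 125.166210 = 0.033790

0.034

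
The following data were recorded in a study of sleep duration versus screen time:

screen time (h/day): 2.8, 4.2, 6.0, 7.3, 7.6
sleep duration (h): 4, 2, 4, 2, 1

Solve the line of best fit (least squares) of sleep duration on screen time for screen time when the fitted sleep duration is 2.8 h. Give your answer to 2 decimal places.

n = 5, Σx = 27.9, Σy = 13, Σxy = 65.8, Σx² = 172.53
Sxx = Σx² − (Σx)²/n = 172.53 − 155.682 = 16.848
Sxy = Σxy − (Σx)(Σy)/n = 65.8 − 72.54 = -6.74
b = Sxy/Sxx = -6.74/16.848 = -0.400047
a = ȳ − b·x̄ = 2.6 − (-0.400047)·5.58 = 4.832265
Set a + b·x = 2.8: x = (2.8 − 4.832265) / (-0.400047) = 5.080059

5.08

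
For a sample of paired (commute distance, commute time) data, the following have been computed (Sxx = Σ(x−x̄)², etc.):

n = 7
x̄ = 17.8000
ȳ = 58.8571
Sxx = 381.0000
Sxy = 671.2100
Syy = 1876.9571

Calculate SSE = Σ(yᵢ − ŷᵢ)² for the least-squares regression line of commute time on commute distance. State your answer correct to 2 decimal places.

b = Sxy/Sxx = 671.21/381 = 1.761706
SSE = Syy − b·Sxy = 1876.9571 − 1.761706·671.21 = 694.482391

694.48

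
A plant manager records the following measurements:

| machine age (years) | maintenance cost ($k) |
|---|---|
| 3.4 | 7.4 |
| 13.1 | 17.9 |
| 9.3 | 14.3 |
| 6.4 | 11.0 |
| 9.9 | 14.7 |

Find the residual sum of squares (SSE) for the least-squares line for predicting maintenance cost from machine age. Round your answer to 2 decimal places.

0.20

n = 5, Σx = 42.1, Σy = 65.3, Σxy = 608.57, Σx² = 408.63, Σy² = 916.75
Sxx = Σx² − (Σx)²/n = 408.63 − 354.482 = 54.148
Sxy = Σxy − (Σx)(Σy)/n = 608.57 − 549.826 = 58.744
Syy = Σy² − (Σy)²/n = 916.75 − 852.818 = 63.932
b = Sxy/Sxx = 58.744/54.148 = 1.084878
SSE = Syy − b·Sxy = 63.932 − 1.084878·58.744 = 0.201899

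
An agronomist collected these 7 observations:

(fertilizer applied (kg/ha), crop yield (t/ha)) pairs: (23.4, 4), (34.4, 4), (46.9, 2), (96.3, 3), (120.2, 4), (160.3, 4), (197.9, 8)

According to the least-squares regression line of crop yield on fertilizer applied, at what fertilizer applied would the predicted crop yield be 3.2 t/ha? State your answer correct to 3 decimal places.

47.391

n = 7, Σx = 679.4, Σy = 29, Σxy = 3319.1, Σx² = 92512.76
Sxx = Σx² − (Σx)²/n = 92512.76 − 65940.622857 = 26572.137143
Sxy = Σxy − (Σx)(Σy)/n = 3319.1 − 2814.657143 = 504.442857
b = Sxy/Sxx = 504.442857/26572.137143 = 0.018984
a = ȳ − b·x̄ = 4.142857 − 0.018984·97.057143 = 2.300334
Set a + b·x = 3.2: x = (3.2 − 2.300334) / 0.018984 = 47.391003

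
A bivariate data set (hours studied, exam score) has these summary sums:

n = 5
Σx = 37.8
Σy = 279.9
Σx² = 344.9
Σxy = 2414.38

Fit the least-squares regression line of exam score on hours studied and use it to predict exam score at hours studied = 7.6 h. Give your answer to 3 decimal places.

56.182

Sxx = Σx² − (Σx)²/n = 344.9 − 285.768 = 59.132
Sxy = Σxy − (Σx)(Σy)/n = 2414.38 − 2116.044 = 298.336
b = Sxy/Sxx = 298.336/59.132 = 5.045255
a = ȳ − b·x̄ = 55.98 − 5.045255·7.56 = 17.837875
ŷ(7.6) = a + b·7.6 = 17.837875 + 5.045255·7.6 = 56.181810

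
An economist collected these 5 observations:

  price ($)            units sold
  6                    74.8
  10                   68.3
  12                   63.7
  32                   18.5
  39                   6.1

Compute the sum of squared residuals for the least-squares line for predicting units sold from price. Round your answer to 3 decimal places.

n = 5, Σx = 99, Σy = 231.4, Σxy = 2726.1, Σx² = 2825, Σy² = 14697.08
Sxx = Σx² − (Σx)²/n = 2825 − 1960.2 = 864.8
Sxy = Σxy − (Σx)(Σy)/n = 2726.1 − 4581.72 = -1855.62
Syy = Σy² − (Σy)²/n = 14697.08 − 10709.192 = 3987.888
b = Sxy/Sxx = -1855.62/864.8 = -2.145722
SSE = Syy − b·Sxy = 3987.888 − (-2.145722)·(-1855.62) = 6.244170

6.244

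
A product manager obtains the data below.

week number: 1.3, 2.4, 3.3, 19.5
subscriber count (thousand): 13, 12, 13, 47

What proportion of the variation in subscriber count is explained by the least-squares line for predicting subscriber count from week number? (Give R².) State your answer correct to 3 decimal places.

0.990

n = 4, Σx = 26.5, Σy = 85, Σxy = 1005.1, Σx² = 398.59, Σy² = 2691
Sxx = Σx² − (Σx)²/n = 398.59 − 175.5625 = 223.0275
Sxy = Σxy − (Σx)(Σy)/n = 1005.1 − 563.125 = 441.975
Syy = Σy² − (Σy)²/n = 2691 − 1806.25 = 884.75
R² = Sxy²/(Sxx·Syy) = (441.975)²/(223.0275·884.75) = 0.989957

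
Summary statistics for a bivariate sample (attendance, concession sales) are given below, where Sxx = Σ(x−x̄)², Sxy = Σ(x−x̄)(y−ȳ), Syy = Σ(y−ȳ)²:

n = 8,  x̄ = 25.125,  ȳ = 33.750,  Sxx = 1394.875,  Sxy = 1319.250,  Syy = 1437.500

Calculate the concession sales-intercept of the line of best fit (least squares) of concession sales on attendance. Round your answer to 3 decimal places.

9.987

b = Sxy/Sxx = 1319.25/1394.875 = 0.945784
a = ȳ − b·x̄ = 33.75 − 0.945784·25.125 = 9.987185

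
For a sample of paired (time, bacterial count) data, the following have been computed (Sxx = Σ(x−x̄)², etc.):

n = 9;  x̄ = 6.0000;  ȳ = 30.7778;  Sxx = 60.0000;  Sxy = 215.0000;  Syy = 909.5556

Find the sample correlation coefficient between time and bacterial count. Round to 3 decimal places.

0.920

r = Sxy/√(Sxx·Syy) = 215/√(54573.336) = 215/233.609366 = 0.920340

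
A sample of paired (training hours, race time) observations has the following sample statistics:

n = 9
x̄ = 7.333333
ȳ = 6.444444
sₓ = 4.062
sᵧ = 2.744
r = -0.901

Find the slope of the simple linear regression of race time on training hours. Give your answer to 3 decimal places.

-0.609

b = r · sᵧ/sₓ = -0.901 · 2.744/4.062 = -0.608652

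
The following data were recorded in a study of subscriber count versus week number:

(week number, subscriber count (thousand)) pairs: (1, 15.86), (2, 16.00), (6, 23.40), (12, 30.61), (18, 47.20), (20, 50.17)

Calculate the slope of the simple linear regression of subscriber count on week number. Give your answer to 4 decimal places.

1.8451

n = 6, Σx = 59, Σy = 183.24, Σxy = 2408.58, Σx² = 909
Sxx = Σx² − (Σx)²/n = 909 − 580.166667 = 328.833333
Sxy = Σxy − (Σx)(Σy)/n = 2408.58 − 1801.86 = 606.72
b = Sxy/Sxx = 606.72/328.833333 = 1.845068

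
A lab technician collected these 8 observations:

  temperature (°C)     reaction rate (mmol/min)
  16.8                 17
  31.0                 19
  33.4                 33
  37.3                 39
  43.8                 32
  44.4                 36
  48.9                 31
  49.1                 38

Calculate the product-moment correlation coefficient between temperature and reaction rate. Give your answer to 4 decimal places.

n = 8, Σx = 304.7, Σy = 245, Σxy = 9813.2, Σx² = 12441.91, Σy² = 7985
Sxx = Σx² − (Σx)²/n = 12441.91 − 11605.26125 = 836.64875
Sxy = Σxy − (Σx)(Σy)/n = 9813.2 − 9331.4375 = 481.7625
Syy = Σy² − (Σy)²/n = 7985 − 7503.125 = 481.875
r = Sxy/√(Sxx·Syy) = 481.7625/√(403160.116406) = 481.7625/634.948909 = 0.758742

0.7587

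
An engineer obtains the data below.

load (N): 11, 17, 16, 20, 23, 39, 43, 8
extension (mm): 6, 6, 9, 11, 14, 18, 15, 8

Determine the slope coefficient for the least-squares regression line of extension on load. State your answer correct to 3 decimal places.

n = 8, Σx = 177, Σy = 87, Σxy = 2265, Σx² = 5029
Sxx = Σx² − (Σx)²/n = 5029 − 3916.125 = 1112.875
Sxy = Σxy − (Σx)(Σy)/n = 2265 − 1924.875 = 340.125
b = Sxy/Sxx = 340.125/1112.875 = 0.305627

0.306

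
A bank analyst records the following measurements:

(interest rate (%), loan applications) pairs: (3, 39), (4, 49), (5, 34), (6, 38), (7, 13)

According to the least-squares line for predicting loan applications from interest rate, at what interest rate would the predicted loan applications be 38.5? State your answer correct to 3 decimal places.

n = 5, Σx = 25, Σy = 173, Σxy = 802, Σx² = 135
Sxx = Σx² − (Σx)²/n = 135 − 125 = 10
Sxy = Σxy − (Σx)(Σy)/n = 802 − 865 = -63
b = Sxy/Sxx = -63/10 = -6.3
a = ȳ − b·x̄ = 34.6 − (-6.3)·5 = 66.1
Set a + b·x = 38.5: x = (38.5 − 66.1) / (-6.3) = 4.380952

4.381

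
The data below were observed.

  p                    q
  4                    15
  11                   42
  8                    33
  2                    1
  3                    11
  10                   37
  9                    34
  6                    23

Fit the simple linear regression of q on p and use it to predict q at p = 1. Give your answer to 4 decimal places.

0.8028

n = 8, Σx = 53, Σy = 196, Σxy = 1635, Σx² = 431
Sxx = Σx² − (Σx)²/n = 431 − 351.125 = 79.875
Sxy = Σxy − (Σx)(Σy)/n = 1635 − 1298.5 = 336.5
b = Sxy/Sxx = 336.5/79.875 = 4.212833
a = ȳ − b·x̄ = 24.5 − 4.212833·6.625 = -3.410016
ŷ(1) = a + b·1 = -3.410016 + 4.212833·1 = 0.802817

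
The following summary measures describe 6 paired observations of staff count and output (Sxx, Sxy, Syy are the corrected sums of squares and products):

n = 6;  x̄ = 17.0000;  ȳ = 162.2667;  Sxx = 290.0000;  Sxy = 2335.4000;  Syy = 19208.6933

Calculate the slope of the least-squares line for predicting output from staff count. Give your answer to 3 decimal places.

8.053

b = Sxy/Sxx = 2335.4/290 = 8.053103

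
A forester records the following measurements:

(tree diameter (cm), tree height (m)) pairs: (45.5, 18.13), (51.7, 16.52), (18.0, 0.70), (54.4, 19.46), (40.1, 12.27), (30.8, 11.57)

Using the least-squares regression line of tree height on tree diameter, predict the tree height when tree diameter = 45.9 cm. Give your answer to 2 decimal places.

n = 6, Σx = 240.5, Σy = 78.65, Σxy = 3598.606, Σx² = 10583.15
Sxx = Σx² − (Σx)²/n = 10583.15 − 9640.041667 = 943.108333
Sxy = Σxy − (Σx)(Σy)/n = 3598.606 − 3152.554167 = 446.051833
b = Sxy/Sxx = 446.051833/943.108333 = 0.472959
a = ȳ − b·x̄ = 13.108333 − 0.472959·40.083333 = -5.849451
ŷ(45.9) = a + b·45.9 = -5.849451 + 0.472959·45.9 = 15.859380

15.86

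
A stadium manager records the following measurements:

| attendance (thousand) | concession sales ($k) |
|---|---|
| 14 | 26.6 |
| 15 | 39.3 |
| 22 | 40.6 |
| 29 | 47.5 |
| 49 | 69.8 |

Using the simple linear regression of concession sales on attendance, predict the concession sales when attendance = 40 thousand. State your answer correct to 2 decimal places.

n = 5, Σx = 129, Σy = 223.8, Σxy = 6652.8, Σx² = 4147
Sxx = Σx² − (Σx)²/n = 4147 − 3328.2 = 818.8
Sxy = Σxy − (Σx)(Σy)/n = 6652.8 − 5774.04 = 878.76
b = Sxy/Sxx = 878.76/818.8 = 1.073229
a = ȳ − b·x̄ = 44.76 − 1.073229·25.8 = 17.070689
ŷ(40) = a + b·40 = 17.070689 + 1.073229·40 = 59.999853

60.00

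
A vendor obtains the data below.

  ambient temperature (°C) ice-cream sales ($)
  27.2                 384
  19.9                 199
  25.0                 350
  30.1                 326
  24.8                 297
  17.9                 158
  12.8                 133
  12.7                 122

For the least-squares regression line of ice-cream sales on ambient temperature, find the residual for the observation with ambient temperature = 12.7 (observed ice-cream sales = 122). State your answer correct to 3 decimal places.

n = 8, Σx = 170.4, Σy = 1969, Σxy = 46413.1, Σx² = 3927.44
Sxx = Σx² − (Σx)²/n = 3927.44 − 3629.52 = 297.92
Sxy = Σxy − (Σx)(Σy)/n = 46413.1 − 41939.7 = 4473.4
b = Sxy/Sxx = 4473.4/297.92 = 15.015440
a = ȳ − b·x̄ = 246.125 − 15.015440·21.3 = -73.703880
ŷ(12.7) = -73.703880 + 15.015440·12.7 = 116.992213
residual = y − ŷ = 122 − 116.992213 = 5.007787

5.008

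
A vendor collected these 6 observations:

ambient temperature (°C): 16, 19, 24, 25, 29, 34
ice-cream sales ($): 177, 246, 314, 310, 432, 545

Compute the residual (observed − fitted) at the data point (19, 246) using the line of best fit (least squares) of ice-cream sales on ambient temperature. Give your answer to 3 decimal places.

n = 6, Σx = 147, Σy = 2024, Σxy = 53850, Σx² = 3815
Sxx = Σx² − (Σx)²/n = 3815 − 3601.5 = 213.5
Sxy = Σxy − (Σx)(Σy)/n = 53850 − 49588 = 4262
b = Sxy/Sxx = 4262/213.5 = 19.962529
a = ȳ − b·x̄ = 337.333333 − 19.962529·24.5 = -151.748634
ŷ(19) = -151.748634 + 19.962529·19 = 227.539422
residual = y − ŷ = 246 − 227.539422 = 18.460578

18.461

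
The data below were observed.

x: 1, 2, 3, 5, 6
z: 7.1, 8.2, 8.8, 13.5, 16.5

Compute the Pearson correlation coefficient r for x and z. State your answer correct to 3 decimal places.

n = 5, Σx = 17, Σy = 54.1, Σxy = 216.4, Σx² = 75, Σy² = 649.59
Sxx = Σx² − (Σx)²/n = 75 − 57.8 = 17.2
Sxy = Σxy − (Σx)(Σy)/n = 216.4 − 183.94 = 32.46
Syy = Σy² − (Σy)²/n = 649.59 − 585.362 = 64.228
r = Sxy/√(Sxx·Syy) = 32.46/√(1104.7216) = 32.46/33.237352 = 0.976612

0.977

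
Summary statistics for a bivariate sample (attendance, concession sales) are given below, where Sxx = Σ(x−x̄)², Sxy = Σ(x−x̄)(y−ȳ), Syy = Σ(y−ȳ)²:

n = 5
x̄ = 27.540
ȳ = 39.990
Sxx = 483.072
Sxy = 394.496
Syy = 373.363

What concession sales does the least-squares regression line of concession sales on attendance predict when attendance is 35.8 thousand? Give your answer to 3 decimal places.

b = Sxy/Sxx = 394.496/483.072 = 0.816640
a = ȳ − b·x̄ = 39.99 − 0.816640·27.54 = 17.499730
ŷ(35.8) = a + b·35.8 = 17.499730 + 0.816640·35.8 = 46.735448

46.735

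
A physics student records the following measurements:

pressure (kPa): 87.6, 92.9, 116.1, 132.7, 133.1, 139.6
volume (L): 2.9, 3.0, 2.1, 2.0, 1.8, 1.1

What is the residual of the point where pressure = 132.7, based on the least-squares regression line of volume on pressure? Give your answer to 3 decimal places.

0.323

n = 6, Σx = 702, Σy = 12.9, Σxy = 1435.09, Σx² = 84596.44
Sxx = Σx² − (Σx)²/n = 84596.44 − 82134 = 2462.44
Sxy = Σxy − (Σx)(Σy)/n = 1435.09 − 1509.3 = -74.21
b = Sxy/Sxx = -74.21/2462.44 = -0.030137
a = ȳ − b·x̄ = 2.15 − (-0.030137)·117 = 5.676003
ŷ(132.7) = 5.676003 + (-0.030137)·132.7 = 1.676853
residual = y − ŷ = 2.0 − 1.676853 = 0.323147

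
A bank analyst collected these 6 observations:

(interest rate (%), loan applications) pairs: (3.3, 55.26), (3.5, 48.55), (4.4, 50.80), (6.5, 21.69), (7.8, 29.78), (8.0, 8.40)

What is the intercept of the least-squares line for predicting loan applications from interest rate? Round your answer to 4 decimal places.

n = 6, Σx = 33.5, Σy = 214.48, Σxy = 1016.272, Σx² = 209.59
Sxx = Σx² − (Σx)²/n = 209.59 − 187.041667 = 22.548333
Sxy = Σxy − (Σx)(Σy)/n = 1016.272 − 1197.513333 = -181.241333
b = Sxy/Sxx = -181.241333/22.548333 = -8.037904
a = ȳ − b·x̄ = 35.746667 − (-8.037904)·5.583333 = 80.624963

80.6250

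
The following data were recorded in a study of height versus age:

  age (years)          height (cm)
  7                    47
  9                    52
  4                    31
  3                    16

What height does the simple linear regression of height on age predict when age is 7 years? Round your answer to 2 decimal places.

n = 4, Σx = 23, Σy = 146, Σxy = 969, Σx² = 155
Sxx = Σx² − (Σx)²/n = 155 − 132.25 = 22.75
Sxy = Σxy − (Σx)(Σy)/n = 969 − 839.5 = 129.5
b = Sxy/Sxx = 129.5/22.75 = 5.692308
a = ȳ − b·x̄ = 36.5 − 5.692308·5.75 = 3.769231
ŷ(7) = a + b·7 = 3.769231 + 5.692308·7 = 43.615385

43.62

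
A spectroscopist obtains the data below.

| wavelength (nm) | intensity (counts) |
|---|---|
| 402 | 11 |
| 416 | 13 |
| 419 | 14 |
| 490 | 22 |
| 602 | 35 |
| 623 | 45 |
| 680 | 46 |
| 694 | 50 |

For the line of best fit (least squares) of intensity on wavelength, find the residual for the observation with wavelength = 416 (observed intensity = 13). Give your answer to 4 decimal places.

-0.0282

n = 8, Σx = 4326, Σy = 236, Σxy = 141561, Σx² = 2444890
Sxx = Σx² − (Σx)²/n = 2444890 − 2339284.5 = 105605.5
Sxy = Σxy − (Σx)(Σy)/n = 141561 − 127617 = 13944
b = Sxy/Sxx = 13944/105605.5 = 0.132039
a = ȳ − b·x̄ = 29.5 − 0.132039·540.75 = -41.899861
ŷ(416) = -41.899861 + 0.132039·416 = 13.028187
residual = y − ŷ = 13 − 13.028187 = -0.028187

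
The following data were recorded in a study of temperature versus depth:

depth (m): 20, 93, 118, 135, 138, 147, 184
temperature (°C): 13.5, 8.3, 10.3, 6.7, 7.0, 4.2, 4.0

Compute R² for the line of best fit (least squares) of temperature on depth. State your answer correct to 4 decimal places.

n = 7, Σx = 835, Σy = 54, Σxy = 5481.2, Σx² = 115707, Σy² = 484.76
Sxx = Σx² − (Σx)²/n = 115707 − 99603.571429 = 16103.428571
Sxy = Σxy − (Σx)(Σy)/n = 5481.2 − 6441.428571 = -960.228571
Syy = Σy² − (Σy)²/n = 484.76 − 416.571429 = 68.188571
R² = Sxy²/(Sxx·Syy) = (-960.228571)²/(16103.428571·68.188571) = 0.839691

0.8397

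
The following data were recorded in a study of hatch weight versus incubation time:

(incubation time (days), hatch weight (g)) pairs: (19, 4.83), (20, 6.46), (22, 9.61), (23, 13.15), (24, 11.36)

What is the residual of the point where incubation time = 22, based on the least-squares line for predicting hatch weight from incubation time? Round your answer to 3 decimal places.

-0.091

n = 5, Σx = 108, Σy = 45.41, Σxy = 1007.48, Σx² = 2350
Sxx = Σx² − (Σx)²/n = 2350 − 2332.8 = 17.2
Sxy = Σxy − (Σx)(Σy)/n = 1007.48 − 980.856 = 26.624
b = Sxy/Sxx = 26.624/17.2 = 1.547907
a = ȳ − b·x̄ = 9.082 − 1.547907·21.6 = -24.352791
ŷ(22) = -24.352791 + 1.547907·22 = 9.701163
residual = y − ŷ = 9.61 − 9.701163 = -0.091163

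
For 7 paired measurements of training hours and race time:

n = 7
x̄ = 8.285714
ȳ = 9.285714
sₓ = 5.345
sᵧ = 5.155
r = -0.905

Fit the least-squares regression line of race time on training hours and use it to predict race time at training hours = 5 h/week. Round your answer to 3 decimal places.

12.154

b = r · sᵧ/sₓ = -0.905 · 5.155/5.345 = -0.872830
a = ȳ − b·x̄ = 9.285714 − (-0.872830)·8.285714 = 16.517732
ŷ(5) = a + b·5 = 16.517732 + (-0.872830)·5 = 12.153583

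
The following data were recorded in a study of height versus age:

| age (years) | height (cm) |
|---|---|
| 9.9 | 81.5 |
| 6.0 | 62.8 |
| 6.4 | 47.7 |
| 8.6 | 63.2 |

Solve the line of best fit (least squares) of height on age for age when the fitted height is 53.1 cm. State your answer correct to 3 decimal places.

5.932

n = 4, Σx = 30.9, Σy = 255.2, Σxy = 2032.45, Σx² = 248.93
Sxx = Σx² − (Σx)²/n = 248.93 − 238.7025 = 10.2275
Sxy = Σxy − (Σx)(Σy)/n = 2032.45 − 1971.42 = 61.03
b = Sxy/Sxx = 61.03/10.2275 = 5.967245
a = ȳ − b·x̄ = 63.8 − 5.967245·7.725 = 17.703031
Set a + b·x = 53.1: x = (53.1 − 17.703031) / 5.967245 = 5.931878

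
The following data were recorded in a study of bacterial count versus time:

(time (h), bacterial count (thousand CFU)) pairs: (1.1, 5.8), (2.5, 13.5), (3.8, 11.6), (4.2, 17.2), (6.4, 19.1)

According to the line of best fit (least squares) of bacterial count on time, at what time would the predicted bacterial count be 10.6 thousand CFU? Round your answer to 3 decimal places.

n = 5, Σx = 18, Σy = 67.2, Σxy = 278.69, Σx² = 80.5
Sxx = Σx² − (Σx)²/n = 80.5 − 64.8 = 15.7
Sxy = Σxy − (Σx)(Σy)/n = 278.69 − 241.92 = 36.77
b = Sxy/Sxx = 36.77/15.7 = 2.342038
a = ȳ − b·x̄ = 13.44 − 2.342038·3.6 = 5.008662
Set a + b·x = 10.6: x = (10.6 − 5.008662) / 2.342038 = 2.387381

2.387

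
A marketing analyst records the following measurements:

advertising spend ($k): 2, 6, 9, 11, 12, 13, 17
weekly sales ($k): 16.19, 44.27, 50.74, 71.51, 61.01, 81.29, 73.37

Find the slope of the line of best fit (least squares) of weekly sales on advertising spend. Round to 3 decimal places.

n = 7, Σx = 70, Σy = 398.38, Σxy = 4577.45, Σx² = 844
Sxx = Σx² − (Σx)²/n = 844 − 700 = 144
Sxy = Σxy − (Σx)(Σy)/n = 4577.45 − 3983.8 = 593.65
b = Sxy/Sxx = 593.65/144 = 4.122569

4.123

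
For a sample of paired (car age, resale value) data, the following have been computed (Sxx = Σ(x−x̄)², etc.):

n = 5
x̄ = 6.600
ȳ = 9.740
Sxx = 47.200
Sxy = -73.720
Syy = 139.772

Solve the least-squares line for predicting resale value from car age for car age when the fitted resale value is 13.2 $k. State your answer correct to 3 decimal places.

b = Sxy/Sxx = -73.72/47.2 = -1.561864
a = ȳ − b·x̄ = 9.74 − (-1.561864)·6.6 = 20.048305
Set a + b·x = 13.2: x = (13.2 − 20.048305) / (-1.561864) = 4.384699

4.385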